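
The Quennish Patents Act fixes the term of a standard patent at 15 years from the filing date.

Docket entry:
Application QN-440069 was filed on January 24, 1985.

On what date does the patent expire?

2000-01-24

Filing date + 15 years → 24 January 2000.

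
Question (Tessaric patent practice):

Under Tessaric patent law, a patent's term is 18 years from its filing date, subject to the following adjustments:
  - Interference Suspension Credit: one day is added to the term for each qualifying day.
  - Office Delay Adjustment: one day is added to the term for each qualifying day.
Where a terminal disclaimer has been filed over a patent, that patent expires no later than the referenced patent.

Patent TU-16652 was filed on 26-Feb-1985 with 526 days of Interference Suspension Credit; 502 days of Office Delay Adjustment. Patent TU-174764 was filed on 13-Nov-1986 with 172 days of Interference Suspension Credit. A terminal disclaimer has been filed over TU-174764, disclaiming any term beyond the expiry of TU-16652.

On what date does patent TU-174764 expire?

2005-05-04

Natural term of TU-174764:
  Base: filing + 18 years → 13 November 2004.
  Interference Suspension Credit: +172 days → 4 May 2005.
Expiry of referenced patent TU-16652:
  Base: filing + 18 years → 26 February 2003.
  Interference Suspension Credit: +526 days → 5 August 2004.
  Office Delay Adjustment: +502 days → 20 December 2005.
Terminal disclaimer: TU-174764 expires on the earlier of 4 May 2005 and 20 December 2005.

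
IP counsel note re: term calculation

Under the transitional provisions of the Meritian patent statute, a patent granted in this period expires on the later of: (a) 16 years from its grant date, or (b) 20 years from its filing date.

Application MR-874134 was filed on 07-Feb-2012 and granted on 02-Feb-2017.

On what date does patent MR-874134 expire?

(a) grant + 16 years → 2 February 2033.
(b) filing + 20 years → 7 February 2032.
Later of the two: 2 February 2033.

February 2, 2033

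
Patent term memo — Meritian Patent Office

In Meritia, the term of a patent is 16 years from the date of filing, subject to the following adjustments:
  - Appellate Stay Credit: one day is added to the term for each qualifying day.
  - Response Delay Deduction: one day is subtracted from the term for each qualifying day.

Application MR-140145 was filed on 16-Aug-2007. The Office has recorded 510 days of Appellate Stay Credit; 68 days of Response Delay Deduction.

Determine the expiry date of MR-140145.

October 31, 2024

Base term: filing date + 16 years → 16 August 2023.
Appellate Stay Credit: +510 days → 7 January 2025.
Response Delay Deduction: −68 days → 31 October 2024.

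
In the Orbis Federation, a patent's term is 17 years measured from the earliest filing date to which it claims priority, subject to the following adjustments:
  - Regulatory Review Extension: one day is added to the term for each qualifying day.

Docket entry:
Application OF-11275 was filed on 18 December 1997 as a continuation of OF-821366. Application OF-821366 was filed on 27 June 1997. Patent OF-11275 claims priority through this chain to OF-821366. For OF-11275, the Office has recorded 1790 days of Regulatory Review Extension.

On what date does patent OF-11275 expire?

May 22, 2019

Earliest priority filing: 27 June 1997.
Base term: 27 June 1997 + 17 years → 27 June 2014.
Regulatory Review Extension: +1790 days → 22 May 2019.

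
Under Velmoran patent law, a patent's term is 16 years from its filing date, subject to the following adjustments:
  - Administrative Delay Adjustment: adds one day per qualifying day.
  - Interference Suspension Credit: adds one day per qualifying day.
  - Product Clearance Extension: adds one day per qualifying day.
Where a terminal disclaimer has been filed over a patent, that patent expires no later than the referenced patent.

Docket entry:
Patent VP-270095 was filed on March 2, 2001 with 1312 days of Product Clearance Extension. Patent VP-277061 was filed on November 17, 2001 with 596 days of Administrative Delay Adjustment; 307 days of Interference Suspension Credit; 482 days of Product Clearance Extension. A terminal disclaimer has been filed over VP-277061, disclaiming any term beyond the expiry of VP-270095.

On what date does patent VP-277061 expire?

Natural term of VP-277061:
  Base: filing + 16 years → 17 November 2017.
  Administrative Delay Adjustment: +596 days → 6 July 2019.
  Interference Suspension Credit: +307 days → 8 May 2020.
  Product Clearance Extension: +482 days → 2 September 2021.
Expiry of referenced patent VP-270095:
  Base: filing + 16 years → 2 March 2017.
  Product Clearance Extension: +1312 days → 4 October 2020.
Terminal disclaimer: VP-277061 expires on the earlier of 2 September 2021 and 4 October 2020.

October 4, 2020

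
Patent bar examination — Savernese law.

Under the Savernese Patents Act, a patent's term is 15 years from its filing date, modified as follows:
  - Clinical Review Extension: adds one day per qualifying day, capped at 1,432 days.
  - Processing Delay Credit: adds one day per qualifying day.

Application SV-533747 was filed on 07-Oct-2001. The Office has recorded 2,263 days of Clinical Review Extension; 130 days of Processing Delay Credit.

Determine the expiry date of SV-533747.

Base term: filing date + 15 years → 7 October 2016.
Clinical Review Extension: 2263 days claimed exceeds the 1432-day cap, so +1432 days → 8 September 2020.
Processing Delay Credit: +130 days → 16 January 2021.

2021-01-16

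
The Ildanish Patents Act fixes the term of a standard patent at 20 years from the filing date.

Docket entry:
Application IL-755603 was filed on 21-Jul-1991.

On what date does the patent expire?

July 21, 2011

Filing date + 20 years → 21 July 2011.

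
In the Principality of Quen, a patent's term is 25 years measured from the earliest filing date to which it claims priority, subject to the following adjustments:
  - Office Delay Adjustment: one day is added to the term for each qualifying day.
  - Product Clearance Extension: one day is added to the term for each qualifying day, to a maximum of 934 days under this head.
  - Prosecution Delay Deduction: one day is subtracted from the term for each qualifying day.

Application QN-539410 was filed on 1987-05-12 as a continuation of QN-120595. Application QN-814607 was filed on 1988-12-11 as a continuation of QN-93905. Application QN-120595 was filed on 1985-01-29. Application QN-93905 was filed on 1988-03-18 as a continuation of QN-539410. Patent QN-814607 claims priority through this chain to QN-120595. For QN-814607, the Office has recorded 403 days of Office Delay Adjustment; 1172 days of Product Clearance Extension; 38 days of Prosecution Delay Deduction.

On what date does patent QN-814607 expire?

August 20, 2013

Earliest priority filing: 29 January 1985.
Base term: 29 January 1985 + 25 years → 29 January 2010.
Office Delay Adjustment: +403 days → 8 March 2011.
Product Clearance Extension: 1172 days claimed exceeds the 934-day cap, so +934 days → 27 September 2013.
Prosecution Delay Deduction: −38 days → 20 August 2013.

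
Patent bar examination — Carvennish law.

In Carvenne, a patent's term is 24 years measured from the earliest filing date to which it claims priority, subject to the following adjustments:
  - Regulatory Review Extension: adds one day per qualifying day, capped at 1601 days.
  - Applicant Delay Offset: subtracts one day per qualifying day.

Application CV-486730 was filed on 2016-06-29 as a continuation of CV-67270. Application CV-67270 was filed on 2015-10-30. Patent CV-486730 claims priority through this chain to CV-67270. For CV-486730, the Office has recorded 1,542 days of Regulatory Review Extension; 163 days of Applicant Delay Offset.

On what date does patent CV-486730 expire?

Earliest priority filing: 30 October 2015.
Base term: 30 October 2015 + 24 years → 30 October 2039.
Regulatory Review Extension: 1542 days (within the 1601-day cap) → +1542 days → 19 January 2044.
Applicant Delay Offset: −163 days → 9 August 2043.

2043-08-09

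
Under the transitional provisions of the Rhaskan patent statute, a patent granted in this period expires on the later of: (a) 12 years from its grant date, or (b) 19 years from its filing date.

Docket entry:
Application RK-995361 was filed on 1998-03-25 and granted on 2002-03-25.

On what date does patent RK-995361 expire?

(a) grant + 12 years → 25 March 2014.
(b) filing + 19 years → 25 March 2017.
Later of the two: 25 March 2017.

March 25, 2017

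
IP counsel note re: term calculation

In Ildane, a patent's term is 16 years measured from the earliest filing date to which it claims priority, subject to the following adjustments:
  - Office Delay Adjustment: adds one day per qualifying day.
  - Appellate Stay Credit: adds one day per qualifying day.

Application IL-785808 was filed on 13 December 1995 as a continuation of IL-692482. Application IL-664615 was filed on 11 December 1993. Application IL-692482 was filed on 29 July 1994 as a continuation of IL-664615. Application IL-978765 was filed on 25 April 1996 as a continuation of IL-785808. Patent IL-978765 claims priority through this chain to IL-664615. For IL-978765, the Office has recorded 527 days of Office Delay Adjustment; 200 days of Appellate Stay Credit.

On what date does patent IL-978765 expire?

Earliest priority filing: 11 December 1993.
Base term: 11 December 1993 + 16 years → 11 December 2009.
Office Delay Adjustment: +527 days → 22 May 2011.
Appellate Stay Credit: +200 days → 8 December 2011.

2011-12-08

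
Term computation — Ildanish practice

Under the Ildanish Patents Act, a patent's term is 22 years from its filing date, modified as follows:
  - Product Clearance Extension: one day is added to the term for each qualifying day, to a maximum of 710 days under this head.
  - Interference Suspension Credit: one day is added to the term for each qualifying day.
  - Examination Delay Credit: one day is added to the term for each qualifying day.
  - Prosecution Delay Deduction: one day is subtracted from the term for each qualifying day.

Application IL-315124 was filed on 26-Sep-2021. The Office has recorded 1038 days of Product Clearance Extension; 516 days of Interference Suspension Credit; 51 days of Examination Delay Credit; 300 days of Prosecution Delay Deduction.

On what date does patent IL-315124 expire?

Base term: filing date + 22 years → 26 September 2043.
Product Clearance Extension: 1038 days claimed exceeds the 710-day cap, so +710 days → 5 September 2045.
Interference Suspension Credit: +516 days → 3 February 2047.
Examination Delay Credit: +51 days → 26 March 2047.
Prosecution Delay Deduction: −300 days → 30 May 2046.

2046-05-30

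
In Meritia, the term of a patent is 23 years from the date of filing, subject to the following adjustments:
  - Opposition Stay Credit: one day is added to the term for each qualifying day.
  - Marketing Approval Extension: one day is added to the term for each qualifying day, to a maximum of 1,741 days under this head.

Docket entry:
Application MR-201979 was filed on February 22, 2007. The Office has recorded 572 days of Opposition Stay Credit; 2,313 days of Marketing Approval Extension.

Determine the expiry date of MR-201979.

June 23, 2036

Base term: filing date + 23 years → 22 February 2030.
Opposition Stay Credit: +572 days → 17 September 2031.
Marketing Approval Extension: 2313 days claimed exceeds the 1741-day cap, so +1741 days → 23 June 2036.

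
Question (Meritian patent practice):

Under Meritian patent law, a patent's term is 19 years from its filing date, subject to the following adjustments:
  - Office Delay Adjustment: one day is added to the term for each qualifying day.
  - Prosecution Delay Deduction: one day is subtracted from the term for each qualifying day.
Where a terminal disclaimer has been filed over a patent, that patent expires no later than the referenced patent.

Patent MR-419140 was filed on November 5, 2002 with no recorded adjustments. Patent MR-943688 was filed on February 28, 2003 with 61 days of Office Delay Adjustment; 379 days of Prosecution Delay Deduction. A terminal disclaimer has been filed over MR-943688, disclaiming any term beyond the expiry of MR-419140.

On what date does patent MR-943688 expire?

Natural term of MR-943688:
  Base: filing + 19 years → 28 February 2022.
  Office Delay Adjustment: +61 days → 30 April 2022.
  Prosecution Delay Deduction: −379 days → 16 April 2021.
Expiry of referenced patent MR-419140:
  Base: filing + 19 years → 5 November 2021.
Terminal disclaimer: MR-943688 expires on the earlier of 16 April 2021 and 5 November 2021.

April 16, 2021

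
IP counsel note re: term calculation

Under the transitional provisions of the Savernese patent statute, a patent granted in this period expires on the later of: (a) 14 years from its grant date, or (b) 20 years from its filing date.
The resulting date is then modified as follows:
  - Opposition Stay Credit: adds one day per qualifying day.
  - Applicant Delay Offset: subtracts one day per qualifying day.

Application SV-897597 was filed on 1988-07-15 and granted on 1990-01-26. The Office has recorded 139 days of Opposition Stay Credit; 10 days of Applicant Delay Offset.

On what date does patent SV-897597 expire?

(a) grant + 14 years → 26 January 2004.
(b) filing + 20 years → 15 July 2008.
Later of the two: 15 July 2008.
Opposition Stay Credit: +139 days → 1 December 2008.
Applicant Delay Offset: −10 days → 21 November 2008.

November 21, 2008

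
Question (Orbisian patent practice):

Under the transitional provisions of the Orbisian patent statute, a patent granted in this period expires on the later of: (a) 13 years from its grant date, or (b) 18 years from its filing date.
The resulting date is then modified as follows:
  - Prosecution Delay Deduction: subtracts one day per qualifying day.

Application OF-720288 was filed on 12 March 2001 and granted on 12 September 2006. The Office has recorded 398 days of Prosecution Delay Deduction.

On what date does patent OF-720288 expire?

(a) grant + 13 years → 12 September 2019.
(b) filing + 18 years → 12 March 2019.
Later of the two: 12 September 2019.
Prosecution Delay Deduction: −398 days → 10 August 2018.

2018-08-10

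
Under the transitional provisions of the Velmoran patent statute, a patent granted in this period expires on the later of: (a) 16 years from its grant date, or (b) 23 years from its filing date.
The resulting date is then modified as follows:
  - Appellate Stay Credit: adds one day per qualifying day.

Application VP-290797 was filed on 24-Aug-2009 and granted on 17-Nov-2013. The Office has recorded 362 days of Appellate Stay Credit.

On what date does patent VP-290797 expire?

August 21, 2033

(a) grant + 16 years → 17 November 2029.
(b) filing + 23 years → 24 August 2032.
Later of the two: 24 August 2032.
Appellate Stay Credit: +362 days → 21 August 2033.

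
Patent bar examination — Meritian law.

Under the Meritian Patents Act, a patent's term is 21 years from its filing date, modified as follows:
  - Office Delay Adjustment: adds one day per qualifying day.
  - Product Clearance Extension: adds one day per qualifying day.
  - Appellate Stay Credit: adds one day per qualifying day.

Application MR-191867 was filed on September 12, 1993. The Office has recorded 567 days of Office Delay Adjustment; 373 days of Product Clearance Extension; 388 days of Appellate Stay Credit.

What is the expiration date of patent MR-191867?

2018-05-02

Base term: filing date + 21 years → 12 September 2014.
Office Delay Adjustment: +567 days → 1 April 2016.
Product Clearance Extension: +373 days → 9 April 2017.
Appellate Stay Credit: +388 days → 2 May 2018.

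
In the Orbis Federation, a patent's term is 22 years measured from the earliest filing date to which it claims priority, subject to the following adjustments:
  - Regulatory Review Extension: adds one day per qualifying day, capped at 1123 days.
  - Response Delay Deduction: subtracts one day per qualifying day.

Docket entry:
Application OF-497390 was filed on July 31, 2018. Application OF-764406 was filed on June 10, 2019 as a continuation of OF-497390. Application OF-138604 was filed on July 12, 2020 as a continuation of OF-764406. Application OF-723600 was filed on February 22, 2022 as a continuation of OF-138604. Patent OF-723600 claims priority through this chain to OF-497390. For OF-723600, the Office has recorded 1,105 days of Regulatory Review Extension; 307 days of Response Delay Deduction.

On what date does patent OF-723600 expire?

Earliest priority filing: 31 July 2018.
Base term: 31 July 2018 + 22 years → 31 July 2040.
Regulatory Review Extension: 1105 days (within the 1123-day cap) → +1105 days → 10 August 2043.
Response Delay Deduction: −307 days → 7 October 2042.

October 7, 2042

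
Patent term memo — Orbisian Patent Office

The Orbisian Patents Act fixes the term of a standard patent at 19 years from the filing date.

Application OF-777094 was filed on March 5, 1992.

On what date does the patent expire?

Filing date + 19 years → 5 March 2011.

March 5, 2011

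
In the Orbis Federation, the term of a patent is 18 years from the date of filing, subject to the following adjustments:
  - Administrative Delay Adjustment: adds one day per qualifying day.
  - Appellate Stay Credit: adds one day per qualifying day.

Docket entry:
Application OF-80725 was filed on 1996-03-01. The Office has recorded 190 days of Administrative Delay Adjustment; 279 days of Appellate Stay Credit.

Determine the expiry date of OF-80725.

Base term: filing date + 18 years → 1 March 2014.
Administrative Delay Adjustment: +190 days → 7 September 2014.
Appellate Stay Credit: +279 days → 13 June 2015.

June 13, 2015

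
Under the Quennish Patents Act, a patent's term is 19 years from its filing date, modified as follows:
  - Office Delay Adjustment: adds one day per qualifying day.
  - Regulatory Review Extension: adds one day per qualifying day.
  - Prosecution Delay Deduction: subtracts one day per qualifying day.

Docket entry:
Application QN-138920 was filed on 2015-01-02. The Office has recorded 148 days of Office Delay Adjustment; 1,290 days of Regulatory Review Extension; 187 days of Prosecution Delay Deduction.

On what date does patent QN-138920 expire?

June 6, 2037

Base term: filing date + 19 years → 2 January 2034.
Office Delay Adjustment: +148 days → 30 May 2034.
Regulatory Review Extension: +1290 days → 10 December 2037.
Prosecution Delay Deduction: −187 days → 6 June 2037.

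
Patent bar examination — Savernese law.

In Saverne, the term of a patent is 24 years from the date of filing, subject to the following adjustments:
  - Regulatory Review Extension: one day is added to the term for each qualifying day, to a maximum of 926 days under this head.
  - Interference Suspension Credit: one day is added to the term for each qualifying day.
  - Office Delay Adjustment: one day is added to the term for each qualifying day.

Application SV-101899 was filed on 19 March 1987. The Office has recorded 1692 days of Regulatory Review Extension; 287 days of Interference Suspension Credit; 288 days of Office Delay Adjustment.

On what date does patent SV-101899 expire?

Base term: filing date + 24 years → 19 March 2011.
Regulatory Review Extension: 1692 days claimed exceeds the 926-day cap, so +926 days → 30 September 2013.
Interference Suspension Credit: +287 days → 14 July 2014.
Office Delay Adjustment: +288 days → 28 April 2015.

2015-04-28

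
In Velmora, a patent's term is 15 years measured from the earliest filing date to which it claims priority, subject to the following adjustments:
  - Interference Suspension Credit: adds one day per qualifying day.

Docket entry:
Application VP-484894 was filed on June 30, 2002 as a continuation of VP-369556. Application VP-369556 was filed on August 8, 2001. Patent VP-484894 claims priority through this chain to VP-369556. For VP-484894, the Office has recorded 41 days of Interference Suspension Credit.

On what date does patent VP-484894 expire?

2016-09-18

Earliest priority filing: 8 August 2001.
Base term: 8 August 2001 + 15 years → 8 August 2016.
Interference Suspension Credit: +41 days → 18 September 2016.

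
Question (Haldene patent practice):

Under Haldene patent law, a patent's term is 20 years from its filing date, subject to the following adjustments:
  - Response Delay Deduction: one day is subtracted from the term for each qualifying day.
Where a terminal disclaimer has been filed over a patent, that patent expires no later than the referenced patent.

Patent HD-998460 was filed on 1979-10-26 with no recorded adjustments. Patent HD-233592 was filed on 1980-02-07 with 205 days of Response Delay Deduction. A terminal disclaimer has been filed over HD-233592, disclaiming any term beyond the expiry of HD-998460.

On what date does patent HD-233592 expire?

Natural term of HD-233592:
  Base: filing + 20 years → 7 February 2000.
  Response Delay Deduction: −205 days → 17 July 1999.
Expiry of referenced patent HD-998460:
  Base: filing + 20 years → 26 October 1999.
Terminal disclaimer: HD-233592 expires on the earlier of 17 July 1999 and 26 October 1999.

July 17, 1999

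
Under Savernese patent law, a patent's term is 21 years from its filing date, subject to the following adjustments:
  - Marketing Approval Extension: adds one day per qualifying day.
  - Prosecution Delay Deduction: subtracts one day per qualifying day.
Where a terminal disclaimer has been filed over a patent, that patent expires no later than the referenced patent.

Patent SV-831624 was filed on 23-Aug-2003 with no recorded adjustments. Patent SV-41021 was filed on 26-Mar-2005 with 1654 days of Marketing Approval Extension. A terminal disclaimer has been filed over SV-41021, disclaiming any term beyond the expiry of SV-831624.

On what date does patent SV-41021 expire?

Natural term of SV-41021:
  Base: filing + 21 years → 26 March 2026.
  Marketing Approval Extension: +1654 days → 5 October 2030.
Expiry of referenced patent SV-831624:
  Base: filing + 21 years → 23 August 2024.
Terminal disclaimer: SV-41021 expires on the earlier of 5 October 2030 and 23 August 2024.

2024-08-23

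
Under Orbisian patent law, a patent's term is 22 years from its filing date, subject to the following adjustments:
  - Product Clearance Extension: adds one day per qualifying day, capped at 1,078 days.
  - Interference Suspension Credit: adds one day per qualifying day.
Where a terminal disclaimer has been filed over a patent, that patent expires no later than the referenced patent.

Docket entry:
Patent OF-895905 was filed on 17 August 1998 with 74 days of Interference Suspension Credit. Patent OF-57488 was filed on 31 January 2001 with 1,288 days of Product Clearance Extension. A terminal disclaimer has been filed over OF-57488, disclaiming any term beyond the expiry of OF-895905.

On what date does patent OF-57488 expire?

2020-10-30

Natural term of OF-57488:
  Base: filing + 22 years → 31 January 2023.
  Product Clearance Extension: 1288 days claimed exceeds the 1078-day cap, so +1078 days → 13 January 2026.
Expiry of referenced patent OF-895905:
  Base: filing + 22 years → 17 August 2020.
  Interference Suspension Credit: +74 days → 30 October 2020.
Terminal disclaimer: OF-57488 expires on the earlier of 13 January 2026 and 30 October 2020.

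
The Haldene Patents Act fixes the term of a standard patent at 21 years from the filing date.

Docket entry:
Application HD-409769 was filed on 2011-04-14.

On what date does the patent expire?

2032-04-14

Filing date + 21 years → 14 April 2032.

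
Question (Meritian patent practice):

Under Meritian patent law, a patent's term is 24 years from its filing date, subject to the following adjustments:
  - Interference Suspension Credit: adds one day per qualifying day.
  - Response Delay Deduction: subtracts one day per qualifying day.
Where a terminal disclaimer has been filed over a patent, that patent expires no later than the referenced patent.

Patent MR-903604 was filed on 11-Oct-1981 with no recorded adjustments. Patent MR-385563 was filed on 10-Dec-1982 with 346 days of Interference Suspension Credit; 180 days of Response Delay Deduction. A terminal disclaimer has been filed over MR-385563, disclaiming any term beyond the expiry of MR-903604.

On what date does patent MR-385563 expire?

Natural term of MR-385563:
  Base: filing + 24 years → 10 December 2006.
  Interference Suspension Credit: +346 days → 21 November 2007.
  Response Delay Deduction: −180 days → 25 May 2007.
Expiry of referenced patent MR-903604:
  Base: filing + 24 years → 11 October 2005.
Terminal disclaimer: MR-385563 expires on the earlier of 25 May 2007 and 11 October 2005.

2005-10-11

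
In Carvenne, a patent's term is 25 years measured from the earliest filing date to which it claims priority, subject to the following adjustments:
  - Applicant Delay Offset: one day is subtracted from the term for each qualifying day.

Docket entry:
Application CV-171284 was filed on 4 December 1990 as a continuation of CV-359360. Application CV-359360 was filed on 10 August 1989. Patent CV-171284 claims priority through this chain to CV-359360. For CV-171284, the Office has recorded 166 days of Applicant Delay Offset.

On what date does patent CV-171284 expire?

2014-02-25

Earliest priority filing: 10 August 1989.
Base term: 10 August 1989 + 25 years → 10 August 2014.
Applicant Delay Offset: −166 days → 25 February 2014.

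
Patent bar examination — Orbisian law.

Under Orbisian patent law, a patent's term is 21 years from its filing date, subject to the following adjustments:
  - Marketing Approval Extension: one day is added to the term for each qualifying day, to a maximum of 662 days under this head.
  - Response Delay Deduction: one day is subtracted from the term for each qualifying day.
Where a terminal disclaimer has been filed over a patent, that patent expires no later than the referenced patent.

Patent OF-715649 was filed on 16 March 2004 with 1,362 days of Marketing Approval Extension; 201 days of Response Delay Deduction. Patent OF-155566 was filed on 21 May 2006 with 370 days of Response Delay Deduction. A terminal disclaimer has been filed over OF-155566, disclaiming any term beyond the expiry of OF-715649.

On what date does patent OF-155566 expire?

2026-05-16

Natural term of OF-155566:
  Base: filing + 21 years → 21 May 2027.
  Response Delay Deduction: −370 days → 16 May 2026.
Expiry of referenced patent OF-715649:
  Base: filing + 21 years → 16 March 2025.
  Marketing Approval Extension: 1362 days claimed exceeds the 662-day cap, so +662 days → 7 January 2027.
  Response Delay Deduction: −201 days → 20 June 2026.
Terminal disclaimer: OF-155566 expires on the earlier of 16 May 2026 and 20 June 2026.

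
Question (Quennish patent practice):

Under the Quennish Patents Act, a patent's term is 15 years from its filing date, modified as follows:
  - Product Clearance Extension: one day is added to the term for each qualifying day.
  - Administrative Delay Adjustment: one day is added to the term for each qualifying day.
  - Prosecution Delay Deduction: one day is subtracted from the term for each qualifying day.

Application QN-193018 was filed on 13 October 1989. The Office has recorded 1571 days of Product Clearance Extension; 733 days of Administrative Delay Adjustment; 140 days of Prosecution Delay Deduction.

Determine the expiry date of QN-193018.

2010-09-16

Base term: filing date + 15 years → 13 October 2004.
Product Clearance Extension: +1571 days → 31 January 2009.
Administrative Delay Adjustment: +733 days → 3 February 2011.
Prosecution Delay Deduction: −140 days → 16 September 2010.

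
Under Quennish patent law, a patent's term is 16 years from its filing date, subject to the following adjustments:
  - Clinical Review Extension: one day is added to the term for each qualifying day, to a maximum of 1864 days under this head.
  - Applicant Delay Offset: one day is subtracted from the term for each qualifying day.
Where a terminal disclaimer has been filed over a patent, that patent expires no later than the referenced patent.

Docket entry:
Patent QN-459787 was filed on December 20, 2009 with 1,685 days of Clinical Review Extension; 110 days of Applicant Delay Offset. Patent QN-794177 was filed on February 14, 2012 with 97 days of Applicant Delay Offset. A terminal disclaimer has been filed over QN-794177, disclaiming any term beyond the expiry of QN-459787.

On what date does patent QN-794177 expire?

2027-11-09

Natural term of QN-794177:
  Base: filing + 16 years → 14 February 2028.
  Applicant Delay Offset: −97 days → 9 November 2027.
Expiry of referenced patent QN-459787:
  Base: filing + 16 years → 20 December 2025.
  Clinical Review Extension: 1685 days (within the 1864-day cap) → +1685 days → 1 August 2030.
  Applicant Delay Offset: −110 days → 13 April 2030.
Terminal disclaimer: QN-794177 expires on the earlier of 9 November 2027 and 13 April 2030.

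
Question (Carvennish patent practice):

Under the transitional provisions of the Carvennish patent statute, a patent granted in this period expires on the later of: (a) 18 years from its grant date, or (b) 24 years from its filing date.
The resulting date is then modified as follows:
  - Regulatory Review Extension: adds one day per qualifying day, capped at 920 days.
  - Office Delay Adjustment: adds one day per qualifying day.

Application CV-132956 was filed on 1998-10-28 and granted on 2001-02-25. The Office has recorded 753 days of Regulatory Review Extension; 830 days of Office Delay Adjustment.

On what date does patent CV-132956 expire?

(a) grant + 18 years → 25 February 2019.
(b) filing + 24 years → 28 October 2022.
Later of the two: 28 October 2022.
Regulatory Review Extension: 753 days (within the 920-day cap) → +753 days → 19 November 2024.
Office Delay Adjustment: +830 days → 27 February 2027.

February 27, 2027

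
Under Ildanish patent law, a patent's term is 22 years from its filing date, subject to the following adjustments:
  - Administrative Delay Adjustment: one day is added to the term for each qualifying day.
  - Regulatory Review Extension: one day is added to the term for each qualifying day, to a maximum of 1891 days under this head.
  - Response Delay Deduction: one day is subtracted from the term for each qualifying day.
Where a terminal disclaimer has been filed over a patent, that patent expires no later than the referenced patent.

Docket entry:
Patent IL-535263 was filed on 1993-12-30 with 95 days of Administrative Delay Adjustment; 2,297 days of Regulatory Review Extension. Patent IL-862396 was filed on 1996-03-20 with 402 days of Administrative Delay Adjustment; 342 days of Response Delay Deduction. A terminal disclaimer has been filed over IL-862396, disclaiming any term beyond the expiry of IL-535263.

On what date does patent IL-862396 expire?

Natural term of IL-862396:
  Base: filing + 22 years → 20 March 2018.
  Administrative Delay Adjustment: +402 days → 26 April 2019.
  Response Delay Deduction: −342 days → 19 May 2018.
Expiry of referenced patent IL-535263:
  Base: filing + 22 years → 30 December 2015.
  Administrative Delay Adjustment: +95 days → 3 April 2016.
  Regulatory Review Extension: 2297 days claimed exceeds the 1891-day cap, so +1891 days → 7 June 2021.
Terminal disclaimer: IL-862396 expires on the earlier of 19 May 2018 and 7 June 2021.

May 19, 2018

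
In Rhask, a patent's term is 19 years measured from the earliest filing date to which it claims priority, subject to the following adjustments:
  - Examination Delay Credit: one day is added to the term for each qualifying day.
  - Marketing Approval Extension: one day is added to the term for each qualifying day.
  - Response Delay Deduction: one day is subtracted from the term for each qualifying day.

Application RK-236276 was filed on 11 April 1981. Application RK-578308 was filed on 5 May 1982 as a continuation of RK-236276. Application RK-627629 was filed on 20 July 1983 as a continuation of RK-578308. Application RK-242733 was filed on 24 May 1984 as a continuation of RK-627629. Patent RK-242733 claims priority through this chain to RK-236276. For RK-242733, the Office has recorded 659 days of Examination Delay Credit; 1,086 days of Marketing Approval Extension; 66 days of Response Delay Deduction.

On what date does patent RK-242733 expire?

2004-11-15

Earliest priority filing: 11 April 1981.
Base term: 11 April 1981 + 19 years → 11 April 2000.
Examination Delay Credit: +659 days → 30 January 2002.
Marketing Approval Extension: +1086 days → 20 January 2005.
Response Delay Deduction: −66 days → 15 November 2004.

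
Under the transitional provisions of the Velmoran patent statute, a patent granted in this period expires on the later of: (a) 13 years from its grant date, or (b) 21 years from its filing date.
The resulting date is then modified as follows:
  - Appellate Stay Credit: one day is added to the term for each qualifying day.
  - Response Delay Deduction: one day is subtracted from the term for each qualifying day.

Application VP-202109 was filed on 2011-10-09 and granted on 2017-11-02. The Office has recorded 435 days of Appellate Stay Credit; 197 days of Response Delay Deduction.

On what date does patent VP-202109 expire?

June 4, 2033

(a) grant + 13 years → 2 November 2030.
(b) filing + 21 years → 9 October 2032.
Later of the two: 9 October 2032.
Appellate Stay Credit: +435 days → 18 December 2033.
Response Delay Deduction: −197 days → 4 June 2033.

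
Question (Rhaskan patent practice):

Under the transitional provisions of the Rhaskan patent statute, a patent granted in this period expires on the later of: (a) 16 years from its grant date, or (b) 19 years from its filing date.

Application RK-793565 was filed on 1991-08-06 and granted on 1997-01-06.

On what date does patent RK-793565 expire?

(a) grant + 16 years → 6 January 2013.
(b) filing + 19 years → 6 August 2010.
Later of the two: 6 January 2013.

January 6, 2013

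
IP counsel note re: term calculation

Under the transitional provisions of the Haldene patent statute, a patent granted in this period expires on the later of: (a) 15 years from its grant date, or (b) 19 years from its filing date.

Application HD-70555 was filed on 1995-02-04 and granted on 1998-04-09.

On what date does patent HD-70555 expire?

(a) grant + 15 years → 9 April 2013.
(b) filing + 19 years → 4 February 2014.
Later of the two: 4 February 2014.

February 4, 2014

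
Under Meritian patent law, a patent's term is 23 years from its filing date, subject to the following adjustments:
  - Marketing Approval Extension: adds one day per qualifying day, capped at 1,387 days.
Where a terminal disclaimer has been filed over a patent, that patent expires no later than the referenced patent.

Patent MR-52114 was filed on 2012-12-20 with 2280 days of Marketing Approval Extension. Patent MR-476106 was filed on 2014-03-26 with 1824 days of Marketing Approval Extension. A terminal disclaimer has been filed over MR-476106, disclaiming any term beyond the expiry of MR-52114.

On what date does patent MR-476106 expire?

Natural term of MR-476106:
  Base: filing + 23 years → 26 March 2037.
  Marketing Approval Extension: 1824 days claimed exceeds the 1387-day cap, so +1387 days → 11 January 2041.
Expiry of referenced patent MR-52114:
  Base: filing + 23 years → 20 December 2035.
  Marketing Approval Extension: 2280 days claimed exceeds the 1387-day cap, so +1387 days → 7 October 2039.
Terminal disclaimer: MR-476106 expires on the earlier of 11 January 2041 and 7 October 2039.

October 7, 2039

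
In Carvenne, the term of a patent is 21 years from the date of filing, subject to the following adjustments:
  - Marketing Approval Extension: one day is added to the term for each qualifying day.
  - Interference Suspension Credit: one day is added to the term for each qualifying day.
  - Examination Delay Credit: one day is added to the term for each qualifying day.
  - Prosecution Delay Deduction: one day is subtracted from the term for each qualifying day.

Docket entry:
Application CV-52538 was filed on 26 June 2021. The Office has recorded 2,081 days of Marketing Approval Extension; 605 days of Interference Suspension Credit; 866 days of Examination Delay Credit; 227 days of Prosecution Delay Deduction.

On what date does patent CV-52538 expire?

2051-08-03

Base term: filing date + 21 years → 26 June 2042.
Marketing Approval Extension: +2081 days → 7 March 2048.
Interference Suspension Credit: +605 days → 2 November 2049.
Examination Delay Credit: +866 days → 17 March 2052.
Prosecution Delay Deduction: −227 days → 3 August 2051.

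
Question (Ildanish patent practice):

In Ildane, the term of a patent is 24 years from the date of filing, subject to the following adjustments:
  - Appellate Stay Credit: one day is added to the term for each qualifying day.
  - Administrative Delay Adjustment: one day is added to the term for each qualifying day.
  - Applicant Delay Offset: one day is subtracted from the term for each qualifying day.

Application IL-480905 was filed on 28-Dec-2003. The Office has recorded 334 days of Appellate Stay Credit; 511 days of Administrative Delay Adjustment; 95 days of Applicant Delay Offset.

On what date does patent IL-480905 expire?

January 16, 2030

Base term: filing date + 24 years → 28 December 2027.
Appellate Stay Credit: +334 days → 26 November 2028.
Administrative Delay Adjustment: +511 days → 21 April 2030.
Applicant Delay Offset: −95 days → 16 January 2030.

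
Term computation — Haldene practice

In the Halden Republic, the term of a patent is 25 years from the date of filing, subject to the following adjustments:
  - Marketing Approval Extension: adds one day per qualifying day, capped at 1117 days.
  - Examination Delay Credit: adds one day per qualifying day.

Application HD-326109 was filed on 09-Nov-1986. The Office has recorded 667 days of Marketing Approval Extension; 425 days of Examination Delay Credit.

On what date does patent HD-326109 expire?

Base term: filing date + 25 years → 9 November 2011.
Marketing Approval Extension: 667 days (within the 1117-day cap) → +667 days → 6 September 2013.
Examination Delay Credit: +425 days → 5 November 2014.

2014-11-05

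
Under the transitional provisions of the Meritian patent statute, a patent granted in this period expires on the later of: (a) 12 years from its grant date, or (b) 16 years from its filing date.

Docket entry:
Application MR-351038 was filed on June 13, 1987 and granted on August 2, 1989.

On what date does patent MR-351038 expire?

(a) grant + 12 years → 2 August 2001.
(b) filing + 16 years → 13 June 2003.
Later of the two: 13 June 2003.

2003-06-13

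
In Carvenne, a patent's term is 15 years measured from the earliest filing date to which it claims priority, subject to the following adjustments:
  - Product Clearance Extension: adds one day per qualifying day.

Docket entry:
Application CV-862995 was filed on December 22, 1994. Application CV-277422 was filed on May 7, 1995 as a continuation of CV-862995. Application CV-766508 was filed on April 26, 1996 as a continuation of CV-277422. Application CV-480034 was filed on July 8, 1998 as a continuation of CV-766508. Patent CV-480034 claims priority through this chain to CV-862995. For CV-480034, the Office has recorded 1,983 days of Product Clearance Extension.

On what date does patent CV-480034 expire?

Earliest priority filing: 22 December 1994.
Base term: 22 December 1994 + 15 years → 22 December 2009.
Product Clearance Extension: +1983 days → 28 May 2015.

2015-05-28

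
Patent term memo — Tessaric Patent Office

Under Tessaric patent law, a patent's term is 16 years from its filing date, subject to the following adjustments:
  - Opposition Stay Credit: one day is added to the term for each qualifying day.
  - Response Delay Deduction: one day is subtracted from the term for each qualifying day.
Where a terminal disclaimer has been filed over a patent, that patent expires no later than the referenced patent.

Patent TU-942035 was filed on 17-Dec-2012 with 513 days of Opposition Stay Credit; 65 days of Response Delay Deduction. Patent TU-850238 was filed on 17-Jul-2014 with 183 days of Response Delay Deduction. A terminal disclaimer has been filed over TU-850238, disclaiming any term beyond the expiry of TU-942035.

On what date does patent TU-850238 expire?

Natural term of TU-850238:
  Base: filing + 16 years → 17 July 2030.
  Response Delay Deduction: −183 days → 15 January 2030.
Expiry of referenced patent TU-942035:
  Base: filing + 16 years → 17 December 2028.
  Opposition Stay Credit: +513 days → 14 May 2030.
  Response Delay Deduction: −65 days → 10 March 2030.
Terminal disclaimer: TU-850238 expires on the earlier of 15 January 2030 and 10 March 2030.

January 15, 2030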